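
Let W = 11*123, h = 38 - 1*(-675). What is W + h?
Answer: 2066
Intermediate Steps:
h = 713 (h = 38 + 675 = 713)
W = 1353
W + h = 1353 + 713 = 2066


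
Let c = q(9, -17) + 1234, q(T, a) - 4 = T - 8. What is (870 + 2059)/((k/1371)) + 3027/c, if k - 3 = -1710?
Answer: -552248268/234997 ≈ -2350.0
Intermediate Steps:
k = -1707 (k = 3 - 1710 = -1707)
q(T, a) = -4 + T (q(T, a) = 4 + (T - 8) = 4 + (-8 + T) = -4 + T)
c = 1239 (c = (-4 + 9) + 1234 = 5 + 1234 = 1239)
(870 + 2059)/((k/1371)) + 3027/c = (870 + 2059)/((-1707/1371)) + 3027/1239 = 2929/((-1707*1/1371)) + 3027*(1/1239) = 2929/(-569/457) + 1009/413 = 2929*(-457/569) + 1009/413 = -1338553/569 + 1009/413 = -552248268/234997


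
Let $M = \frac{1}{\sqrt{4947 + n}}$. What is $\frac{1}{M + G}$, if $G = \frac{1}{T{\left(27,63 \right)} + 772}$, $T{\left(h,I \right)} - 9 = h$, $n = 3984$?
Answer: $- \frac{7216248}{643933} + \frac{652864 \sqrt{8931}}{643933} \approx 84.608$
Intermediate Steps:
$T{\left(h,I \right)} = 9 + h$
$G = \frac{1}{808}$ ($G = \frac{1}{\left(9 + 27\right) + 772} = \frac{1}{36 + 772} = \frac{1}{808} \approx 0.0012376$)
$M = \frac{\sqrt{8931}}{8931}$ ($M = \frac{1}{\sqrt{4947 + 3984}} = \frac{1}{\sqrt{8931}} = \frac{\sqrt{8931}}{8931} \approx 0.010582$)
$\frac{1}{M + G} = \frac{1}{\frac{\sqrt{8931}}{8931} + \frac{1}{808}} = \frac{1}{\frac{1}{808} + \frac{\sqrt{8931}}{8931}}$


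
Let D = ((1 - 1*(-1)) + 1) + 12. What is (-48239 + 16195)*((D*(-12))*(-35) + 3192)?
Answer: -304161648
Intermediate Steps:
D = 15 (D = ((1 + 1) + 1) + 12 = (2 + 1) + 12 = 3 + 12 = 15)
(-48239 + 16195)*((D*(-12))*(-35) + 3192) = (-48239 + 16195)*((15*(-12))*(-35) + 3192) = -32044*(-180*(-35) + 3192) = -32044*(6300 + 3192) = -32044*9492 = -304161648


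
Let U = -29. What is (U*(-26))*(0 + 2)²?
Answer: 3016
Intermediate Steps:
(U*(-26))*(0 + 2)² = (-29*(-26))*(0 + 2)² = 754*2² = 754*4 = 3016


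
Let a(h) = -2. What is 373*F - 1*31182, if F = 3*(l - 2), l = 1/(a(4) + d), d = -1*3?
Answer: -168219/5 ≈ -33644.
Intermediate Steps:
d = -3
l = -1/5 (l = 1/(-2 - 3) = 1/(-5) = -1/5 ≈ -0.20000)
F = -33/5 (F = 3*(-1/5 - 2) = 3*(-11/5) = -33/5 ≈ -6.6000)
373*F - 1*31182 = 373*(-33/5) - 1*31182 = -12309/5 - 31182 = -168219/5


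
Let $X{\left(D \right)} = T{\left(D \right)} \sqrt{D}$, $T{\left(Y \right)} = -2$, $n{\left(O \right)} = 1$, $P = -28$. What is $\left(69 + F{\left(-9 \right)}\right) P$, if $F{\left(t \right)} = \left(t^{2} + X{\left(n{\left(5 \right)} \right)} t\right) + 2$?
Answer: $-4760$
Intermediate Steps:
$X{\left(D \right)} = - 2 \sqrt{D}$
$F{\left(t \right)} = 2 + t^{2} - 2 t$ ($F{\left(t \right)} = \left(t^{2} + - 2 \sqrt{1} t\right) + 2 = \left(t^{2} + \left(-2\right) 1 t\right) + 2 = \left(t^{2} - 2 t\right) + 2 = 2 + t^{2} - 2 t$)
$\left(69 + F{\left(-9 \right)}\right) P = \left(69 + \left(2 + \left(-9\right)^{2} - -18\right)\right) \left(-28\right) = \left(69 + \left(2 + 81 + 18\right)\right) \left(-28\right) = \left(69 + 101\right) \left(-28\right) = 170 \left(-28\right) = -4760$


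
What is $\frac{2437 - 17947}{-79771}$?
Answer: $\frac{15510}{79771} \approx 0.19443$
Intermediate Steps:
$\frac{2437 - 17947}{-79771} = \left(2437 - 17947\right) \left(- \frac{1}{79771}\right) = \left(-15510\right) \left(- \frac{1}{79771}\right) = \frac{15510}{79771}$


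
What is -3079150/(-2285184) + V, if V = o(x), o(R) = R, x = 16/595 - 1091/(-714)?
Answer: 93958817/32373440 ≈ 2.9023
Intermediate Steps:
x = 793/510 (x = 16*(1/595) - 1091*(-1/714) = 16/595 + 1091/714 = 793/510 ≈ 1.5549)
V = 793/510 ≈ 1.5549
-3079150/(-2285184) + V = -3079150/(-2285184) + 793/510 = -3079150*(-1/2285184) + 793/510 = 1539575/1142592 + 793/510 = 93958817/32373440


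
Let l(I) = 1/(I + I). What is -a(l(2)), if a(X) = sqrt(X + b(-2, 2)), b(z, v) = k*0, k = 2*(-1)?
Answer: -1/2 ≈ -0.50000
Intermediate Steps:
k = -2
b(z, v) = 0 (b(z, v) = -2*0 = 0)
l(I) = 1/(2*I)
a(X) = sqrt(X) (a(X) = sqrt(X + 0) = sqrt(X))
-a(l(2)) = -sqrt((1/2)/2) = -sqrt((1/2)*(1/2)) = -sqrt(1/4) = -1*1/2 = -1/2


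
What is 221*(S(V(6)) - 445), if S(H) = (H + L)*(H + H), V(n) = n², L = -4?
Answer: 410839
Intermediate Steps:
S(H) = 2*H*(-4 + H) (S(H) = (H - 4)*(H + H) = (-4 + H)*(2*H) = 2*H*(-4 + H))
221*(S(V(6)) - 445) = 221*(2*6²*(-4 + 6²) - 445) = 221*(2*36*(-4 + 36) - 445) = 221*(2*36*32 - 445) = 221*(2304 - 445) = 221*1859 = 410839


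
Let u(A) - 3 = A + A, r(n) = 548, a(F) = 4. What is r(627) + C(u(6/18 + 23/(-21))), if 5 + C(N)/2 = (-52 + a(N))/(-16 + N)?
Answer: 166106/305 ≈ 544.61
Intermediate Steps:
u(A) = 3 + 2*A (u(A) = 3 + (A + A) = 3 + 2*A)
C(N) = -10 - 96/(-16 + N) (C(N) = -10 + 2*((-52 + 4)/(-16 + N)) = -10 + 2*(-48/(-16 + N)) = -10 - 96/(-16 + N))
r(627) + C(u(6/18 + 23/(-21))) = 548 + 2*(32 - 5*(3 + 2*(6/18 + 23/(-21))))/(-16 + (3 + 2*(6/18 + 23/(-21)))) = 548 + 2*(32 - 5*(3 + 2*(6*(1/18) + 23*(-1/21))))/(-16 + (3 + 2*(6*(1/18) + 23*(-1/21)))) = 548 + 2*(32 - 5*(3 + 2*(1/3 - 23/21)))/(-16 + (3 + 2*(1/3 - 23/21))) = 548 + 2*(32 - 5*(3 + 2*(-16/21)))/(-16 + (3 + 2*(-16/21))) = 548 + 2*(32 - 5*(3 - 32/21))/(-16 + (3 - 32/21)) = 548 + 2*(32 - 5*31/21)/(-16 + 31/21) = 548 + 2*(32 - 155/21)/(-305/21) = 548 + 2*(-21/305)*(517/21) = 548 - 1034/305 = 166106/305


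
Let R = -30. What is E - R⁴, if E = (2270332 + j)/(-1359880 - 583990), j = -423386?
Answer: -787268273473/971935 ≈ -8.1000e+5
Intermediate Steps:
E = -923473/971935 (E = (2270332 - 423386)/(-1359880 - 583990) = 1846946/(-1943870) = 1846946*(-1/1943870) = -923473/971935 ≈ -0.95014)
E - R⁴ = -923473/971935 - 1*(-30)⁴ = -923473/971935 - 1*810000 = -923473/971935 - 810000 = -787268273473/971935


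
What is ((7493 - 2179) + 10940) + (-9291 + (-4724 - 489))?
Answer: 1750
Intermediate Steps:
((7493 - 2179) + 10940) + (-9291 + (-4724 - 489)) = (5314 + 10940) + (-9291 - 5213) = 16254 - 14504 = 1750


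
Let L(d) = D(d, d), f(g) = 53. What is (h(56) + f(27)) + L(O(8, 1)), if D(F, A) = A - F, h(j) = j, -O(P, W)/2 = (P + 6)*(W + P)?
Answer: 109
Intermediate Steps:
O(P, W) = -2*(6 + P)*(P + W) (O(P, W) = -2*(P + 6)*(W + P) = -2*(6 + P)*(P + W))
L(d) = 0 (L(d) = d - d = 0)
(h(56) + f(27)) + L(O(8, 1)) = (56 + 53) + 0 = 109 + 0 = 109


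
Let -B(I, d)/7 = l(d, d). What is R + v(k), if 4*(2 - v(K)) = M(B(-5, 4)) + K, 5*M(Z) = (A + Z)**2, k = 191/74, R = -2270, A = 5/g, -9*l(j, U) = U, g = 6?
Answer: -544116907/239760 ≈ -2269.4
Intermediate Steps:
l(j, U) = -U/9
A = 5/6 ≈ 0.83333
k = 191/74 (k = 191*(1/74) = 191/74 ≈ 2.5811)
B(I, d) = 7*d/9 (B(I, d) = -(-7)*d/9 = 7*d/9)
M(Z) = (5/6 + Z)**2/5
v(K) = 7919/6480 - K/4 (v(K) = 2 - ((5 + 6*((7/9)*4))**2/180 + K)/4 = 2 - ((5 + 6*(28/9))**2/180 + K)/4 = 2 - ((5 + 56/3)**2/180 + K)/4 = 2 - ((71/3)**2/180 + K)/4 = 2 - ((1/180)*(5041/9) + K)/4 = 2 - (5041/1620 + K)/4 = 2 + (-5041/6480 - K/4) = 7919/6480 - K/4)
R + v(k) = -2270 + (7919/6480 - 1/4*191/74) = -2270 + (7919/6480 - 191/296) = -2270 + 138293/239760 = -544116907/239760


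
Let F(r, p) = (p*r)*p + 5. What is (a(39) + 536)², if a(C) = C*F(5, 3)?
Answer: 6180196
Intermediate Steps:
F(r, p) = 5 + r*p² (F(r, p) = r*p² + 5 = 5 + r*p²)
a(C) = 50*C (a(C) = C*(5 + 5*3²) = C*(5 + 5*9) = C*(5 + 45) = C*50 = 50*C)
(a(39) + 536)² = (50*39 + 536)² = (1950 + 536)² = 2486² = 6180196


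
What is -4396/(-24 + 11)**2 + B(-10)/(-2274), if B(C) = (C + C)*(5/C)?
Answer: -4999097/192153 ≈ -26.016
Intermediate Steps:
B(C) = 10 (B(C) = (2*C)*(5/C) = 10)
-4396/(-24 + 11)**2 + B(-10)/(-2274) = -4396/(-24 + 11)**2 + 10/(-2274) = -4396/((-13)**2) + 10*(-1/2274) = -4396/169 - 5/1137 = -4999097/192153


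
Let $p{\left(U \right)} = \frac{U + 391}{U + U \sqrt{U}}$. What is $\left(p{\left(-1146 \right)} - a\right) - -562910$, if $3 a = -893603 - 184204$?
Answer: $\frac{1212169253453}{1314462} - \frac{755 i \sqrt{1146}}{1314462} \approx 9.2218 \cdot 10^{5} - 0.019444 i$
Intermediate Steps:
$p{\left(U \right)} = \frac{391 + U}{U + U^{\frac{3}{2}}}$
$a = -359269$ ($a = \frac{-893603 - 184204}{3} = \frac{1}{3} \left(-1077807\right) = -359269$)
$\left(p{\left(-1146 \right)} - a\right) - -562910 = \left(\frac{391 - 1146}{-1146 + \left(-1146\right)^{\frac{3}{2}}} - -359269\right) - -562910 = \left(\frac{1}{-1146 - 1146 i \sqrt{1146}} \left(-755\right) + 359269\right) + 562910 = \left(- \frac{755}{-1146 - 1146 i \sqrt{1146}} + 359269\right) + 562910 = \left(359269 - \frac{755}{-1146 - 1146 i \sqrt{1146}}\right) + 562910 = 922179 - \frac{755}{-1146 - 1146 i \sqrt{1146}}$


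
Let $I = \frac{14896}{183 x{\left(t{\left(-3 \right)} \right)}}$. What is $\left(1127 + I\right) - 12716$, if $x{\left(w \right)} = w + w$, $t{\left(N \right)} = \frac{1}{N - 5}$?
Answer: $- \frac{2180371}{183} \approx -11915.0$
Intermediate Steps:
$t{\left(N \right)} = \frac{1}{-5 + N}$
$x{\left(w \right)} = 2 w$
$I = - \frac{59584}{183}$ ($I = \frac{14896}{183 \frac{2}{-5 - 3}} = \frac{14896}{183 \frac{2}{-8}} = \frac{14896}{183 \cdot 2 \left(- \frac{1}{8}\right)} = \frac{14896}{183 \left(- \frac{1}{4}\right)} = \frac{14896}{- \frac{183}{4}} = 14896 \left(- \frac{4}{183}\right) = - \frac{59584}{183} \approx -325.6$)
$\left(1127 + I\right) - 12716 = \left(1127 - \frac{59584}{183}\right) - 12716 = \frac{146657}{183} - 12716 = - \frac{2180371}{183}$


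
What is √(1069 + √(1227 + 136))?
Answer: √(1069 + √1363) ≈ 33.255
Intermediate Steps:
√(1069 + √(1227 + 136)) = √(1069 + √1363)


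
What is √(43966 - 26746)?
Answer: 2*√4305 ≈ 131.23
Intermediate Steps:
√(43966 - 26746) = √17220 = 2*√4305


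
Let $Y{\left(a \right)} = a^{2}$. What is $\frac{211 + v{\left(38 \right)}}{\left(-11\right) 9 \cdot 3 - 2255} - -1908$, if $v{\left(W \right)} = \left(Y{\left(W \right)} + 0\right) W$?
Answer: $\frac{4814133}{2552} \approx 1886.4$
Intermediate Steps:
$v{\left(W \right)} = W^{3}$ ($v{\left(W \right)} = \left(W^{2} + 0\right) W = W^{2} W = W^{3}$)
$\frac{211 + v{\left(38 \right)}}{\left(-11\right) 9 \cdot 3 - 2255} - -1908 = \frac{211 + 38^{3}}{\left(-11\right) 9 \cdot 3 - 2255} - -1908 = \frac{211 + 54872}{\left(-99\right) 3 - 2255} + 1908 = \frac{55083}{-297 - 2255} + 1908 = \frac{55083}{-2552} + 1908 = 55083 \left(- \frac{1}{2552}\right) + 1908 = - \frac{55083}{2552} + 1908 = \frac{4814133}{2552}$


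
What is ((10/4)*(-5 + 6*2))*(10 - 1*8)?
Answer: 35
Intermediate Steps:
((10/4)*(-5 + 6*2))*(10 - 1*8) = ((10*(¼))*(-5 + 12))*(10 - 8) = ((5/2)*7)*2 = (35/2)*2 = 35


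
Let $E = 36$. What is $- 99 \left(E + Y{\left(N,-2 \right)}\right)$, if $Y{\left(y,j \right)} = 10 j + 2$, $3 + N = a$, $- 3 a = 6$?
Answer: $-1782$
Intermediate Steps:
$a = -2$ ($a = \left(- \frac{1}{3}\right) 6 = -2$)
$N = -5$ ($N = -3 - 2 = -5$)
$Y{\left(y,j \right)} = 2 + 10 j$
$- 99 \left(E + Y{\left(N,-2 \right)}\right) = - 99 \left(36 + \left(2 + 10 \left(-2\right)\right)\right) = - 99 \left(36 + \left(2 - 20\right)\right) = - 99 \left(36 - 18\right) = \left(-99\right) 18 = -1782$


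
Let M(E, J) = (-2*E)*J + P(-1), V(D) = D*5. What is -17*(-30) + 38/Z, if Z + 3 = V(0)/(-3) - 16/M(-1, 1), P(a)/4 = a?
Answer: 2588/5 ≈ 517.60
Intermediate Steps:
P(a) = 4*a
V(D) = 5*D
M(E, J) = -4 - 2*E*J (M(E, J) = (-2*E)*J + 4*(-1) = -2*E*J - 4 = -4 - 2*E*J)
Z = 5 (Z = -3 + ((5*0)/(-3) - 16/(-4 - 2*(-1)*1)) = -3 + (0*(-⅓) - 16/(-4 + 2)) = -3 + (0 - 16/(-2)) = -3 + (0 - 16*(-½)) = -3 + (0 + 8) = -3 + 8 = 5)
-17*(-30) + 38/Z = -17*(-30) + 38/5 = 510 + 38*(⅕) = 510 + 38/5 = 2588/5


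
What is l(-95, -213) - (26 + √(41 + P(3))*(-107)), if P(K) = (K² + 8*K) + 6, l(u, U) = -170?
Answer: -196 + 428*√5 ≈ 761.04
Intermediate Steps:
P(K) = 6 + K² + 8*K
l(-95, -213) - (26 + √(41 + P(3))*(-107)) = -170 - (26 + √(41 + (6 + 3² + 8*3))*(-107)) = -170 - (26 + √(41 + (6 + 9 + 24))*(-107)) = -170 - (26 + √(41 + 39)*(-107)) = -170 - (26 + √80*(-107)) = -170 - (26 + (4*√5)*(-107)) = -170 - (26 - 428*√5) = -170 + (-26 + 428*√5) = -196 + 428*√5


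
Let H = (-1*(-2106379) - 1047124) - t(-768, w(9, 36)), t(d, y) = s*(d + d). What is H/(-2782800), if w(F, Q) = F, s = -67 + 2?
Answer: -63961/185520 ≈ -0.34477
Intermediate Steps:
s = -65
t(d, y) = -130*d (t(d, y) = -65*(d + d) = -130*d)
H = 959415 (H = (-1*(-2106379) - 1047124) - (-130)*(-768) = (2106379 - 1047124) - 1*99840 = 1059255 - 99840 = 959415)
H/(-2782800) = 959415/(-2782800) = 959415*(-1/2782800) = -63961/185520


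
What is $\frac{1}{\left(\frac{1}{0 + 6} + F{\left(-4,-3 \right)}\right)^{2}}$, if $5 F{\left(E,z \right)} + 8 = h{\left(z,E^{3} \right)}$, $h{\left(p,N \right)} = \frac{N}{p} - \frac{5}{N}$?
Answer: $\frac{36864}{299209} \approx 0.1232$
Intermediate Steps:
$h{\left(p,N \right)} = - \frac{5}{N} + \frac{N}{p}$
$F{\left(E,z \right)} = - \frac{8}{5} - \frac{1}{E^{3}} + \frac{E^{3}}{5 z}$ ($F{\left(E,z \right)} = - \frac{8}{5} + \frac{- \frac{5}{E^{3}} + \frac{E^{3}}{z}}{5} = - \frac{8}{5} + \left(- \frac{1}{E^{3}} + \frac{E^{3}}{5 z}\right) = - \frac{8}{5} - \frac{1}{E^{3}} + \frac{E^{3}}{5 z}$)
$\frac{1}{\left(\frac{1}{0 + 6} + F{\left(-4,-3 \right)}\right)^{2}} = \frac{1}{\left(\frac{1}{0 + 6} - \left(\frac{507}{320} - \frac{\left(-4\right)^{3}}{5 \left(-3\right)}\right)\right)^{2}} = \frac{1}{\left(\frac{1}{6} - \left(\frac{507}{320} - \frac{64}{15}\right)\right)^{2}} = \frac{1}{\left(\frac{1}{6} + \left(- \frac{8}{5} + \frac{1}{64} + \frac{64}{15}\right)\right)^{2}} = \frac{1}{\left(\frac{1}{6} + \frac{515}{192}\right)^{2}} = \frac{1}{\left(\frac{547}{192}\right)^{2}} = \frac{1}{\frac{299209}{36864}} = \frac{36864}{299209}$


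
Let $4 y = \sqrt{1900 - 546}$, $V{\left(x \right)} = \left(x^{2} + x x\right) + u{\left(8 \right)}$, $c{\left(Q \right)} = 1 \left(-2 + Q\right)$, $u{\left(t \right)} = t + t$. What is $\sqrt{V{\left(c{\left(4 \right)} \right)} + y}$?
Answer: $\frac{\sqrt{96 + \sqrt{1354}}}{2} \approx 5.7619$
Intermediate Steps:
$u{\left(t \right)} = 2 t$
$c{\left(Q \right)} = -2 + Q$
$V{\left(x \right)} = 16 + 2 x^{2}$ ($V{\left(x \right)} = \left(x^{2} + x x\right) + 2 \cdot 8 = \left(x^{2} + x^{2}\right) + 16 = 2 x^{2} + 16 = 16 + 2 x^{2}$)
$y = \frac{\sqrt{1354}}{4}$ ($y = \frac{\sqrt{1900 - 546}}{4} = \frac{\sqrt{1354}}{4} \approx 9.1992$)
$\sqrt{V{\left(c{\left(4 \right)} \right)} + y} = \sqrt{\left(16 + 2 \left(-2 + 4\right)^{2}\right) + \frac{\sqrt{1354}}{4}} = \sqrt{\left(16 + 2 \cdot 2^{2}\right) + \frac{\sqrt{1354}}{4}} = \sqrt{\left(16 + 2 \cdot 4\right) + \frac{\sqrt{1354}}{4}} = \sqrt{\left(16 + 8\right) + \frac{\sqrt{1354}}{4}} = \sqrt{24 + \frac{\sqrt{1354}}{4}}$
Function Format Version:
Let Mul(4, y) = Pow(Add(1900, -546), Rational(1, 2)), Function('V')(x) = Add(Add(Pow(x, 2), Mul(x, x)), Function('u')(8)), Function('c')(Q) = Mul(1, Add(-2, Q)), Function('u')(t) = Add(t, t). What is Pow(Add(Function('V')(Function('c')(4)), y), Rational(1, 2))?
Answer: Mul(Rational(1, 2), Pow(Add(96, Pow(1354, Rational(1, 2))), Rational(1, 2))) ≈ 5.7619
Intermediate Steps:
Function('u')(t) = Mul(2, t)
Function('c')(Q) = Add(-2, Q)
Function('V')(x) = Add(16, Mul(2, Pow(x, 2))) (Function('V')(x) = Add(Add(Pow(x, 2), Mul(x, x)), Mul(2, 8)) = Add(Add(Pow(x, 2), Pow(x, 2)), 16) = Add(Mul(2, Pow(x, 2)), 16) = Add(16, Mul(2, Pow(x, 2))))
y = Mul(Rational(1, 4), Pow(1354, Rational(1, 2))) (y = Mul(Rational(1, 4), Pow(Add(1900, -546), Rational(1, 2))) = Mul(Rational(1, 4), Pow(1354, Rational(1, 2))) ≈ 9.1992)
Pow(Add(Function('V')(Function('c')(4)), y), Rational(1, 2)) = Pow(Add(Add(16, Mul(2, Pow(Add(-2, 4), 2))), Mul(Rational(1, 4), Pow(1354, Rational(1, 2)))), Rational(1, 2)) = Pow(Add(Add(16, Mul(2, Pow(2, 2))), Mul(Rational(1, 4), Pow(1354, Rational(1, 2)))), Rational(1, 2)) = Pow(Add(Add(16, Mul(2, 4)), Mul(Rational(1, 4), Pow(1354, Rational(1, 2)))), Rational(1, 2)) = Pow(Add(Add(16, 8), Mul(Rational(1, 4), Pow(1354, Rational(1, 2)))), Rational(1, 2)) = Pow(Add(24, Mul(Rational(1, 4), Pow(1354, Rational(1, 2)))), Rational(1, 2))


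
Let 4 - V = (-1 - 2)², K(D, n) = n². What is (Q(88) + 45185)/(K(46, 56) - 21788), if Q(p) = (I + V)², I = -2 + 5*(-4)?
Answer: -22957/9326 ≈ -2.4616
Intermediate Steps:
I = -22 (I = -2 - 20 = -22)
V = -5 (V = 4 - (-1 - 2)² = 4 - 1*(-3)² = 4 - 1*9 = 4 - 9 = -5)
Q(p) = 729 (Q(p) = (-22 - 5)² = (-27)² = 729)
(Q(88) + 45185)/(K(46, 56) - 21788) = (729 + 45185)/(56² - 21788) = 45914/(3136 - 21788) = 45914/(-18652) = 45914*(-1/18652) = -22957/9326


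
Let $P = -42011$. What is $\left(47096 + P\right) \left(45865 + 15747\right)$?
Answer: $313297020$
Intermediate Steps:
$\left(47096 + P\right) \left(45865 + 15747\right) = \left(47096 - 42011\right) \left(45865 + 15747\right) = 5085 \cdot 61612 = 313297020$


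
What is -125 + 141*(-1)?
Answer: -266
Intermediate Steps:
-125 + 141*(-1) = -125 - 141 = -266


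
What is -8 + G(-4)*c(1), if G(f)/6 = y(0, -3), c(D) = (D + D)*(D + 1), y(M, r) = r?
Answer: -80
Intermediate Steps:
c(D) = 2*D*(1 + D) (c(D) = (2*D)*(1 + D) = 2*D*(1 + D))
G(f) = -18 (G(f) = 6*(-3) = -18)
-8 + G(-4)*c(1) = -8 - 36*(1 + 1) = -8 - 36*2 = -8 - 18*4 = -8 - 72 = -80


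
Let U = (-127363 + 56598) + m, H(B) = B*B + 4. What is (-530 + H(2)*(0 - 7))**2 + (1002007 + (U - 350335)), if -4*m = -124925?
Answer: 3822137/4 ≈ 9.5553e+5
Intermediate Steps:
m = 124925/4 (m = -1/4*(-124925) = 124925/4 ≈ 31231.)
H(B) = 4 + B**2 (H(B) = B**2 + 4 = 4 + B**2)
U = -158135/4 (U = (-127363 + 56598) + 124925/4 = -70765 + 124925/4 = -158135/4 ≈ -39534.)
(-530 + H(2)*(0 - 7))**2 + (1002007 + (U - 350335)) = (-530 + (4 + 2**2)*(0 - 7))**2 + (1002007 + (-158135/4 - 350335)) = (-530 + (4 + 4)*(-7))**2 + (1002007 - 1559475/4) = (-530 + 8*(-7))**2 + 2448553/4 = (-530 - 56)**2 + 2448553/4 = (-586)**2 + 2448553/4 = 343396 + 2448553/4 = 3822137/4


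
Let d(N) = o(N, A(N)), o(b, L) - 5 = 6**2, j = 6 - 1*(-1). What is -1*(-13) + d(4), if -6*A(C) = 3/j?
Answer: 54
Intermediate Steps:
j = 7 (j = 6 + 1 = 7)
A(C) = -1/14 (A(C) = -1/(2*7) = -1/6*3/7 = -1/14)
o(b, L) = 41 (o(b, L) = 5 + 6**2 = 5 + 36 = 41)
d(N) = 41
-1*(-13) + d(4) = -1*(-13) + 41 = 13 + 41 = 54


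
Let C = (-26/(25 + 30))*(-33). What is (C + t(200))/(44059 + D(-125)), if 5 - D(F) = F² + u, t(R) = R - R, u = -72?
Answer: 78/142555 ≈ 0.00054716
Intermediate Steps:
t(R) = 0
D(F) = 77 - F² (D(F) = 5 - (F² - 72) = 5 - (-72 + F²) = 5 + (72 - F²) = 77 - F²)
C = 78/5 (C = (-26/55)*(-33) = ((1/55)*(-26))*(-33) = -26/55*(-33) = 78/5 ≈ 15.600)
(C + t(200))/(44059 + D(-125)) = (78/5 + 0)/(44059 + (77 - 1*(-125)²)) = 78/(5*(44059 + (77 - 1*15625))) = 78/(5*(44059 + (77 - 15625))) = 78/(5*(44059 - 15548)) = (78/5)/28511 = (78/5)*(1/28511) = 78/142555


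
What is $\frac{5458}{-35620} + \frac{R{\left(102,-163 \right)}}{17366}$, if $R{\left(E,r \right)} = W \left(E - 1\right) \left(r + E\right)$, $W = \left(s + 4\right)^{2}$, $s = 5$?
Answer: $- \frac{2233828006}{77322115} \approx -28.89$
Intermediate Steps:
$W = 81$ ($W = \left(5 + 4\right)^{2} = 9^{2} = 81$)
$R{\left(E,r \right)} = 81 \left(-1 + E\right) \left(E + r\right)$ ($R{\left(E,r \right)} = 81 \left(E - 1\right) \left(r + E\right) = 81 \left(-1 + E\right) \left(E + r\right)$)
$\frac{5458}{-35620} + \frac{R{\left(102,-163 \right)}}{17366} = \frac{5458}{-35620} + \frac{\left(-81\right) 102 - -13203 + 81 \cdot 102^{2} + 81 \cdot 102 \left(-163\right)}{17366} = 5458 \left(- \frac{1}{35620}\right) + \left(-8262 + 13203 + 81 \cdot 10404 - 1346706\right) \frac{1}{17366} = - \frac{2729}{17810} + \left(-8262 + 13203 + 842724 - 1346706\right) \frac{1}{17366} = - \frac{2729}{17810} - \frac{499041}{17366} = - \frac{2233828006}{77322115}$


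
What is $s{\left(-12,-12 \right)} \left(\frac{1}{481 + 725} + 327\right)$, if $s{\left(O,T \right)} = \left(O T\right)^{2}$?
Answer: $\frac{454306176}{67} \approx 6.7807 \cdot 10^{6}$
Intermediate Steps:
$s{\left(O,T \right)} = O^{2} T^{2}$
$s{\left(-12,-12 \right)} \left(\frac{1}{481 + 725} + 327\right) = \left(-12\right)^{2} \left(-12\right)^{2} \left(\frac{1}{481 + 725} + 327\right) = 144 \cdot 144 \left(\frac{1}{1206} + 327\right) = 20736 \left(\frac{1}{1206} + 327\right) = 20736 \cdot \frac{394363}{1206} = \frac{454306176}{67}$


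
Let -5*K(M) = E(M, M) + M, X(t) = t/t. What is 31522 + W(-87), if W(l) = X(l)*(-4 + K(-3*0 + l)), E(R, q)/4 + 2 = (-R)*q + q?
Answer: 188309/5 ≈ 37662.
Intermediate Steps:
X(t) = 1
E(R, q) = -8 + 4*q - 4*R*q (E(R, q) = -8 + 4*((-R)*q + q) = -8 + 4*(-R*q + q) = -8 + 4*(q - R*q) = -8 + (4*q - 4*R*q) = -8 + 4*q - 4*R*q)
K(M) = 8/5 - M + 4*M**2/5 (K(M) = -((-8 + 4*M - 4*M*M) + M)/5 = -((-8 + 4*M - 4*M**2) + M)/5 = -((-8 - 4*M**2 + 4*M) + M)/5 = -(-8 - 4*M**2 + 5*M)/5 = 8/5 - M + 4*M**2/5)
W(l) = -12/5 - l + 4*l**2/5 (W(l) = 1*(-4 + (8/5 - (-3*0 + l) + 4*(-3*0 + l)**2/5)) = 1*(-4 + (8/5 - (0 + l) + 4*(0 + l)**2/5)) = 1*(-4 + (8/5 - l + 4*l**2/5)) = 1*(-12/5 - l + 4*l**2/5) = -12/5 - l + 4*l**2/5)
31522 + W(-87) = 31522 + (-12/5 - 1*(-87) + (4/5)*(-87)**2) = 31522 + (-12/5 + 87 + (4/5)*7569) = 31522 + (-12/5 + 87 + 30276/5) = 31522 + 30699/5 = 188309/5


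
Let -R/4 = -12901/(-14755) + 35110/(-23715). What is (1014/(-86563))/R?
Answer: -35481363255/7344033832042 ≈ -0.0048313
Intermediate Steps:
R = 169680668/69982965 (R = -4*(-12901/(-14755) + 35110/(-23715)) = -4*(-12901*(-1/14755) + 35110*(-1/23715)) = -4*(12901/14755 - 7022/4743) = -4*(-42420167/69982965) = 169680668/69982965 ≈ 2.4246)
(1014/(-86563))/R = (1014/(-86563))/(169680668/69982965) = (1014*(-1/86563))*(69982965/169680668) = -1014/86563*69982965/169680668 = -35481363255/7344033832042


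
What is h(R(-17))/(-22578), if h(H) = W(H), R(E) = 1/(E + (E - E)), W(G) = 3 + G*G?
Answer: -434/3262521 ≈ -0.00013303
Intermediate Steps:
W(G) = 3 + G²
R(E) = 1/E (R(E) = 1/(E + 0) = 1/E)
h(H) = 3 + H²
h(R(-17))/(-22578) = (3 + (1/(-17))²)/(-22578) = (3 + (-1/17)²)*(-1/22578) = (3 + 1/289)*(-1/22578) = (868/289)*(-1/22578) = -434/3262521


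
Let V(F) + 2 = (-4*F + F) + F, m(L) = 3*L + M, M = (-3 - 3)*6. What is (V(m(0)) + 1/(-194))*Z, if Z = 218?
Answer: 1480111/97 ≈ 15259.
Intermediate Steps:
M = -36 (M = -6*6 = -36)
m(L) = -36 + 3*L (m(L) = 3*L - 36 = -36 + 3*L)
V(F) = -2 - 2*F (V(F) = -2 + ((-4*F + F) + F) = -2 + (-3*F + F) = -2 - 2*F)
(V(m(0)) + 1/(-194))*Z = ((-2 - 2*(-36 + 3*0)) + 1/(-194))*218 = ((-2 - 2*(-36 + 0)) - 1/194)*218 = ((-2 - 2*(-36)) - 1/194)*218 = ((-2 + 72) - 1/194)*218 = (70 - 1/194)*218 = (13579/194)*218 = 1480111/97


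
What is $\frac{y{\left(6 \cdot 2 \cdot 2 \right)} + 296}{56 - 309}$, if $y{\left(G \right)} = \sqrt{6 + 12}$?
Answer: $- \frac{296}{253} - \frac{3 \sqrt{2}}{253} \approx -1.1867$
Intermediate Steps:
$y{\left(G \right)} = 3 \sqrt{2}$ ($y{\left(G \right)} = \sqrt{18} = 3 \sqrt{2}$)
$\frac{y{\left(6 \cdot 2 \cdot 2 \right)} + 296}{56 - 309} = \frac{3 \sqrt{2} + 296}{56 - 309} = \frac{296 + 3 \sqrt{2}}{-253} = \left(296 + 3 \sqrt{2}\right) \left(- \frac{1}{253}\right) = - \frac{296}{253} - \frac{3 \sqrt{2}}{253}$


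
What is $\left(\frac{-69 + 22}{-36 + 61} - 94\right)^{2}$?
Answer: $\frac{5745609}{625} \approx 9193.0$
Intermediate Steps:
$\left(\frac{-69 + 22}{-36 + 61} - 94\right)^{2} = \left(- \frac{47}{25} - 94\right)^{2} = \left(- \frac{2397}{25}\right)^{2} = \frac{5745609}{625}$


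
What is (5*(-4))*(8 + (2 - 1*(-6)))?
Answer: -320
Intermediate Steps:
(5*(-4))*(8 + (2 - 1*(-6))) = -20*(8 + (2 + 6)) = -20*(8 + 8) = -20*16 = -320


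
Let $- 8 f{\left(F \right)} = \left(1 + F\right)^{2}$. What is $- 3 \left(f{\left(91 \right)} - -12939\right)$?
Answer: $-35643$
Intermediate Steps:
$f{\left(F \right)} = - \frac{\left(1 + F\right)^{2}}{8}$
$- 3 \left(f{\left(91 \right)} - -12939\right) = - 3 \left(- \frac{\left(1 + 91\right)^{2}}{8} - -12939\right) = - 3 \left(- \frac{92^{2}}{8} + 12939\right) = - 3 \left(\left(- \frac{1}{8}\right) 8464 + 12939\right) = - 3 \left(-1058 + 12939\right) = \left(-3\right) 11881 = -35643$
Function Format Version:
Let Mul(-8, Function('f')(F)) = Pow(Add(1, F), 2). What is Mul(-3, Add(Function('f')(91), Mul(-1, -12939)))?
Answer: -35643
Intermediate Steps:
Function('f')(F) = Mul(Rational(-1, 8), Pow(Add(1, F), 2))
Mul(-3, Add(Function('f')(91), Mul(-1, -12939))) = Mul(-3, Add(Mul(Rational(-1, 8), Pow(Add(1, 91), 2)), Mul(-1, -12939))) = Mul(-3, Add(Mul(Rational(-1, 8), Pow(92, 2)), 12939)) = Mul(-3, Add(Mul(Rational(-1, 8), 8464), 12939)) = Mul(-3, Add(-1058, 12939)) = Mul(-3, 11881) = -35643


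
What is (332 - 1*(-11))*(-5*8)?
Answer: -13720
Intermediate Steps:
(332 - 1*(-11))*(-5*8) = (332 + 11)*(-40) = 343*(-40) = -13720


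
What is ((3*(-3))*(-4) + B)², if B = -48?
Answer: 144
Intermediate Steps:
((3*(-3))*(-4) + B)² = ((3*(-3))*(-4) - 48)² = (-9*(-4) - 48)² = (36 - 48)² = (-12)² = 144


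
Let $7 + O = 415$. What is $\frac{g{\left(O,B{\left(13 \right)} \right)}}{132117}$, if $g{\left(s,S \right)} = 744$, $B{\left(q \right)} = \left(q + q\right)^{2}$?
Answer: $\frac{248}{44039} \approx 0.0056314$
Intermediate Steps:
$B{\left(q \right)} = 4 q^{2}$ ($B{\left(q \right)} = \left(2 q\right)^{2} = 4 q^{2}$)
$O = 408$ ($O = -7 + 415 = 408$)
$\frac{g{\left(O,B{\left(13 \right)} \right)}}{132117} = \frac{744}{132117} = 744 \cdot \frac{1}{132117} = \frac{248}{44039}$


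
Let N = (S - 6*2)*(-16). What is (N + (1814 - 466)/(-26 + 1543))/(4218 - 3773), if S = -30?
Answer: 1020772/675065 ≈ 1.5121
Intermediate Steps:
N = 672 (N = (-30 - 6*2)*(-16) = (-30 - 12)*(-16) = -42*(-16) = 672)
(N + (1814 - 466)/(-26 + 1543))/(4218 - 3773) = (672 + (1814 - 466)/(-26 + 1543))/(4218 - 3773) = (672 + 1348/1517)/445 = (672 + 1348*(1/1517))*(1/445) = (672 + 1348/1517)*(1/445) = (1020772/1517)*(1/445) = 1020772/675065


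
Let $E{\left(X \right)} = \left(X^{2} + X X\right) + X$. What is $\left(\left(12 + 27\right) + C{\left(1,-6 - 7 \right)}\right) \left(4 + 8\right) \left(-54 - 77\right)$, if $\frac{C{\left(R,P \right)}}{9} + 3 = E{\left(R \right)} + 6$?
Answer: $-146196$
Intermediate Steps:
$E{\left(X \right)} = X + 2 X^{2}$ ($E{\left(X \right)} = \left(X^{2} + X^{2}\right) + X = 2 X^{2} + X = X + 2 X^{2}$)
$C{\left(R,P \right)} = 27 + 9 R \left(1 + 2 R\right)$ ($C{\left(R,P \right)} = -27 + 9 \left(R \left(1 + 2 R\right) + 6\right) = -27 + 9 \left(6 + R \left(1 + 2 R\right)\right) = -27 + \left(54 + 9 R \left(1 + 2 R\right)\right) = 27 + 9 R \left(1 + 2 R\right)$)
$\left(\left(12 + 27\right) + C{\left(1,-6 - 7 \right)}\right) \left(4 + 8\right) \left(-54 - 77\right) = \left(\left(12 + 27\right) + \left(27 + 9 \cdot 1 \left(1 + 2 \cdot 1\right)\right)\right) \left(4 + 8\right) \left(-54 - 77\right) = \left(39 + \left(27 + 9 \cdot 1 \left(1 + 2\right)\right)\right) 12 \left(-131\right) = \left(39 + \left(27 + 9 \cdot 1 \cdot 3\right)\right) \left(-1572\right) = \left(39 + \left(27 + 27\right)\right) \left(-1572\right) = \left(39 + 54\right) \left(-1572\right) = 93 \left(-1572\right) = -146196$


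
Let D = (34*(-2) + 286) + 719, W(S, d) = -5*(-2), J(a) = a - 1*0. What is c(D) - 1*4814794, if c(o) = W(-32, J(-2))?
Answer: -4814784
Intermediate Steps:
J(a) = a (J(a) = a + 0 = a)
W(S, d) = 10
D = 937 (D = (-68 + 286) + 719 = 218 + 719 = 937)
c(o) = 10
c(D) - 1*4814794 = 10 - 1*4814794 = 10 - 4814794 = -4814784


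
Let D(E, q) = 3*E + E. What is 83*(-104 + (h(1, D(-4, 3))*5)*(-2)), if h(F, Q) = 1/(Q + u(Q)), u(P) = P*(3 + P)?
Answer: -829087/96 ≈ -8636.3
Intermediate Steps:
D(E, q) = 4*E
h(F, Q) = 1/(Q + Q*(3 + Q))
83*(-104 + (h(1, D(-4, 3))*5)*(-2)) = 83*(-104 + ((1/(((4*(-4)))*(4 + 4*(-4))))*5)*(-2)) = 83*(-104 + ((1/((-16)*(4 - 16)))*5)*(-2)) = 83*(-104 + (-1/16/(-12)*5)*(-2)) = 83*(-104 + (-1/16*(-1/12)*5)*(-2)) = 83*(-104 + ((1/192)*5)*(-2)) = 83*(-104 + (5/192)*(-2)) = 83*(-104 - 5/96) = 83*(-9989/96) = -829087/96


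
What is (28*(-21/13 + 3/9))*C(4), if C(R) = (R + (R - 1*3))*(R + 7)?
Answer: -77000/39 ≈ -1974.4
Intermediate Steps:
C(R) = (-3 + 2*R)*(7 + R) (C(R) = (R + (R - 3))*(7 + R) = (R + (-3 + R))*(7 + R) = (-3 + 2*R)*(7 + R))
(28*(-21/13 + 3/9))*C(4) = (28*(-21/13 + 3/9))*(-21 + 2*4**2 + 11*4) = (28*(-21*1/13 + 3*(1/9)))*(-21 + 2*16 + 44) = (28*(-21/13 + 1/3))*(-21 + 32 + 44) = (28*(-50/39))*55 = -1400/39*55 = -77000/39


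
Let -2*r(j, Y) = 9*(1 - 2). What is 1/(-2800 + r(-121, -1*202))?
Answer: -2/5591 ≈ -0.00035772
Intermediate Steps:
r(j, Y) = 9/2 (r(j, Y) = -9*(1 - 2)/2 = -9*(-1)/2 = -1/2*(-9) = 9/2)
1/(-2800 + r(-121, -1*202)) = 1/(-2800 + 9/2) = 1/(-5591/2) = -2/5591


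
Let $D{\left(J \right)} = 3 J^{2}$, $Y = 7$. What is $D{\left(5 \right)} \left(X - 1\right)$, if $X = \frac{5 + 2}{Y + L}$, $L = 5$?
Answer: $- \frac{125}{4} \approx -31.25$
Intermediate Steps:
$X = \frac{7}{12}$ ($X = \frac{5 + 2}{7 + 5} = \frac{7}{12} \approx 0.58333$)
$D{\left(5 \right)} \left(X - 1\right) = 3 \cdot 5^{2} \left(\frac{7}{12} - 1\right) = 3 \cdot 25 \left(- \frac{5}{12}\right) = 75 \left(- \frac{5}{12}\right) = - \frac{125}{4}$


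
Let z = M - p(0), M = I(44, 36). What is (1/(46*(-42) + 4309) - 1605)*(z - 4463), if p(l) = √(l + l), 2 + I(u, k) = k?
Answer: 16897007036/2377 ≈ 7.1085e+6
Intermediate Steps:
I(u, k) = -2 + k
p(l) = √2*√l (p(l) = √(2*l) = √2*√l)
M = 34 (M = -2 + 36 = 34)
z = 34 (z = 34 - √2*√0 = 34 - √2*0 = 34 - 1*0 = 34 + 0 = 34)
(1/(46*(-42) + 4309) - 1605)*(z - 4463) = (1/(46*(-42) + 4309) - 1605)*(34 - 4463) = (1/(-1932 + 4309) - 1605)*(-4429) = (1/2377 - 1605)*(-4429) = -3815084/2377*(-4429) = 16897007036/2377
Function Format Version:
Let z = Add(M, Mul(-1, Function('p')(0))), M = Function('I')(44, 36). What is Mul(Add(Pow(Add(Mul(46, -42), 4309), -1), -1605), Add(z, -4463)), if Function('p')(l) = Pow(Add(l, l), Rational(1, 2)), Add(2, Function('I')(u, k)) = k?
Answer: Rational(16897007036, 2377) ≈ 7.1085e+6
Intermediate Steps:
Function('I')(u, k) = Add(-2, k)
Function('p')(l) = Mul(Pow(2, Rational(1, 2)), Pow(l, Rational(1, 2))) (Function('p')(l) = Pow(Mul(2, l), Rational(1, 2)) = Mul(Pow(2, Rational(1, 2)), Pow(l, Rational(1, 2))))
M = 34 (M = Add(-2, 36) = 34)
z = 34 (z = Add(34, Mul(-1, Mul(Pow(2, Rational(1, 2)), Pow(0, Rational(1, 2))))) = Add(34, Mul(-1, Mul(Pow(2, Rational(1, 2)), 0))) = Add(34, Mul(-1, 0)) = Add(34, 0) = 34)
Mul(Add(Pow(Add(Mul(46, -42), 4309), -1), -1605), Add(z, -4463)) = Mul(Add(Pow(Add(Mul(46, -42), 4309), -1), -1605), Add(34, -4463)) = Mul(Add(Pow(Add(-1932, 4309), -1), -1605), -4429) = Mul(Add(Pow(2377, -1), -1605), -4429) = Mul(Add(Rational(1, 2377), -1605), -4429) = Mul(Rational(-3815084, 2377), -4429) = Rational(16897007036, 2377)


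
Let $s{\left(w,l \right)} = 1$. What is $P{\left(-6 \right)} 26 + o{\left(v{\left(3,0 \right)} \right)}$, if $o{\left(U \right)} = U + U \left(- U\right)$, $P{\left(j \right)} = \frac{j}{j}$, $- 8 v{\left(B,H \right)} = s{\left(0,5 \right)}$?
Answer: $\frac{1655}{64} \approx 25.859$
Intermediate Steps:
$v{\left(B,H \right)} = - \frac{1}{8}$ ($v{\left(B,H \right)} = \left(- \frac{1}{8}\right) 1 = - \frac{1}{8}$)
$P{\left(j \right)} = 1$
$o{\left(U \right)} = U - U^{2}$
$P{\left(-6 \right)} 26 + o{\left(v{\left(3,0 \right)} \right)} = 1 \cdot 26 - \frac{1 - - \frac{1}{8}}{8} = 26 - \frac{1 + \frac{1}{8}}{8} = 26 - \frac{9}{64} = \frac{1655}{64}$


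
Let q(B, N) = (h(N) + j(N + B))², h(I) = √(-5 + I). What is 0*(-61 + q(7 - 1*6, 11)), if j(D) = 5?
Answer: 0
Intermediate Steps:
q(B, N) = (5 + √(-5 + N))² (q(B, N) = (√(-5 + N) + 5)² = (5 + √(-5 + N))²)
0*(-61 + q(7 - 1*6, 11)) = 0*(-61 + (5 + √(-5 + 11))²) = 0*(-61 + (5 + √6)²) = 0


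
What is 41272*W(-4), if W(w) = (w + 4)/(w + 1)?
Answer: 0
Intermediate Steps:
W(w) = (4 + w)/(1 + w)
41272*W(-4) = 41272*((4 - 4)/(1 - 4)) = 41272*(0/(-3)) = 41272*(-1/3*0) = 41272*0 = 0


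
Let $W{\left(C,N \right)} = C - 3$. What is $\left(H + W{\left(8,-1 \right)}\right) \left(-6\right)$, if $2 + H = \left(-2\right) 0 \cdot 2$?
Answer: $-18$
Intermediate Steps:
$W{\left(C,N \right)} = -3 + C$ ($W{\left(C,N \right)} = C - 3 = -3 + C$)
$H = -2$ ($H = -2 + \left(-2\right) 0 \cdot 2 = -2 + 0 \cdot 2 = -2 + 0 = -2$)
$\left(H + W{\left(8,-1 \right)}\right) \left(-6\right) = \left(-2 + \left(-3 + 8\right)\right) \left(-6\right) = \left(-2 + 5\right) \left(-6\right) = 3 \left(-6\right) = -18$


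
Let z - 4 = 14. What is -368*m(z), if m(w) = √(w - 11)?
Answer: -368*√7 ≈ -973.64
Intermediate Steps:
z = 18 (z = 4 + 14 = 18)
m(w) = √(-11 + w)
-368*m(z) = -368*√(-11 + 18) = -368*√7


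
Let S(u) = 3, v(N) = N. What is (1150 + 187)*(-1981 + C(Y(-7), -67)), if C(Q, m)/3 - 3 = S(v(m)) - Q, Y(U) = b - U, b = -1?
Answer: -2648597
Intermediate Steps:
Y(U) = -1 - U
C(Q, m) = 18 - 3*Q (C(Q, m) = 9 + 3*(3 - Q) = 9 + (9 - 3*Q) = 18 - 3*Q)
(1150 + 187)*(-1981 + C(Y(-7), -67)) = (1150 + 187)*(-1981 + (18 - 3*(-1 - 1*(-7)))) = 1337*(-1981 + (18 - 3*(-1 + 7))) = 1337*(-1981 + (18 - 3*6)) = 1337*(-1981 + (18 - 18)) = 1337*(-1981 + 0) = 1337*(-1981) = -2648597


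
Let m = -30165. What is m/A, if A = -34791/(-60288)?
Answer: -606195840/11597 ≈ -52272.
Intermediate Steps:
A = 11597/20096 (A = -34791*(-1/60288) = 11597/20096 ≈ 0.57708)
m/A = -30165/11597/20096 = -30165*20096/11597 = -606195840/11597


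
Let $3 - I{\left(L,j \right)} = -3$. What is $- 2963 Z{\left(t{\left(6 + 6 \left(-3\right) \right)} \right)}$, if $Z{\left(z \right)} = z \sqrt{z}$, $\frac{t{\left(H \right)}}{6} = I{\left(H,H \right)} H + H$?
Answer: $8960112 i \sqrt{14} \approx 3.3526 \cdot 10^{7} i$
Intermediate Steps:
$I{\left(L,j \right)} = 6$ ($I{\left(L,j \right)} = 3 - -3 = 3 + 3 = 6$)
$t{\left(H \right)} = 42 H$ ($t{\left(H \right)} = 6 \left(6 H + H\right) = 6 \cdot 7 H = 42 H$)
$Z{\left(z \right)} = z^{\frac{3}{2}}$
$- 2963 Z{\left(t{\left(6 + 6 \left(-3\right) \right)} \right)} = - 2963 \left(42 \left(6 + 6 \left(-3\right)\right)\right)^{\frac{3}{2}} = - 2963 \left(42 \left(6 - 18\right)\right)^{\frac{3}{2}} = - 2963 \left(42 \left(-12\right)\right)^{\frac{3}{2}} = - 2963 \left(-504\right)^{\frac{3}{2}} = - 2963 \left(- 3024 i \sqrt{14}\right) = 8960112 i \sqrt{14}$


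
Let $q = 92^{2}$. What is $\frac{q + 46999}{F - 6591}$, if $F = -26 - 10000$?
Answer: $- \frac{55463}{16617} \approx -3.3377$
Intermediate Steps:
$q = 8464$
$F = -10026$ ($F = -26 - 10000 = -10026$)
$\frac{q + 46999}{F - 6591} = \frac{8464 + 46999}{-10026 - 6591} = \frac{55463}{-16617} = 55463 \left(- \frac{1}{16617}\right) = - \frac{55463}{16617}$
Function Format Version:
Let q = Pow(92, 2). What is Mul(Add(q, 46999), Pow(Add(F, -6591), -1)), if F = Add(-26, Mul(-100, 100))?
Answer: Rational(-55463, 16617) ≈ -3.3377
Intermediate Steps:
q = 8464
F = -10026 (F = Add(-26, -10000) = -10026)
Mul(Add(q, 46999), Pow(Add(F, -6591), -1)) = Mul(Add(8464, 46999), Pow(Add(-10026, -6591), -1)) = Mul(55463, Pow(-16617, -1)) = Mul(55463, Rational(-1, 16617)) = Rational(-55463, 16617)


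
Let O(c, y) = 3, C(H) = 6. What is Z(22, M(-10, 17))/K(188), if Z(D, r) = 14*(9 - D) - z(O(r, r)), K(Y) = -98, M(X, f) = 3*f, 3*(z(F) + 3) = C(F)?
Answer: 181/98 ≈ 1.8469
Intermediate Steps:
z(F) = -1 (z(F) = -3 + (⅓)*6 = -3 + 2 = -1)
Z(D, r) = 127 - 14*D (Z(D, r) = 14*(9 - D) - 1*(-1) = (126 - 14*D) + 1 = 127 - 14*D)
Z(22, M(-10, 17))/K(188) = (127 - 14*22)/(-98) = (127 - 308)*(-1/98) = -181*(-1/98) = 181/98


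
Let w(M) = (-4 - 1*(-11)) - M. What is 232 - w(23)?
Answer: 248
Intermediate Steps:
w(M) = 7 - M (w(M) = (-4 + 11) - M = 7 - M)
232 - w(23) = 232 - (7 - 1*23) = 232 - (7 - 23) = 232 - 1*(-16) = 232 + 16 = 248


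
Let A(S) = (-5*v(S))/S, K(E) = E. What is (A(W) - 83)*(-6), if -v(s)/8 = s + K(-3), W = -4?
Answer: 78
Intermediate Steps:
v(s) = 24 - 8*s (v(s) = -8*(s - 3) = -8*(-3 + s) = 24 - 8*s)
A(S) = (-120 + 40*S)/S (A(S) = (-5*(24 - 8*S))/S = (-120 + 40*S)/S)
(A(W) - 83)*(-6) = ((40 - 120/(-4)) - 83)*(-6) = ((40 - 120*(-1/4)) - 83)*(-6) = ((40 + 30) - 83)*(-6) = (70 - 83)*(-6) = -13*(-6) = 78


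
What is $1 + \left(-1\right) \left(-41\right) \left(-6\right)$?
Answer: $-245$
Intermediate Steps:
$1 + \left(-1\right) \left(-41\right) \left(-6\right) = 1 + 41 \left(-6\right) = 1 - 246 = -245$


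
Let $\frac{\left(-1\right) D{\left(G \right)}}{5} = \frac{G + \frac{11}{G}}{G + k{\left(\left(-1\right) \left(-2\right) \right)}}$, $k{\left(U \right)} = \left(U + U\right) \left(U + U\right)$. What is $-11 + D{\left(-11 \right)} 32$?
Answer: $373$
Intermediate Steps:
$k{\left(U \right)} = 4 U^{2}$ ($k{\left(U \right)} = 2 U 2 U = 4 U^{2}$)
$D{\left(G \right)} = - \frac{5 \left(G + \frac{11}{G}\right)}{16 + G}$ ($D{\left(G \right)} = - 5 \frac{G + \frac{11}{G}}{G + 4 \left(\left(-1\right) \left(-2\right)\right)^{2}} = - 5 \frac{G + \frac{11}{G}}{G + 4 \cdot 2^{2}} = - 5 \frac{G + \frac{11}{G}}{G + 4 \cdot 4} = - 5 \frac{G + \frac{11}{G}}{G + 16} = - 5 \frac{G + \frac{11}{G}}{16 + G} = - \frac{5 \left(G + \frac{11}{G}\right)}{16 + G}$)
$-11 + D{\left(-11 \right)} 32 = -11 + \frac{5 \left(-11 - \left(-11\right)^{2}\right)}{\left(-11\right) \left(16 - 11\right)} 32 = -11 + 5 \left(- \frac{1}{11}\right) \frac{1}{5} \left(-11 - 121\right) 32 = -11 + 5 \left(- \frac{1}{11}\right) \frac{1}{5} \left(-132\right) 32 = -11 + 12 \cdot 32 = -11 + 384 = 373$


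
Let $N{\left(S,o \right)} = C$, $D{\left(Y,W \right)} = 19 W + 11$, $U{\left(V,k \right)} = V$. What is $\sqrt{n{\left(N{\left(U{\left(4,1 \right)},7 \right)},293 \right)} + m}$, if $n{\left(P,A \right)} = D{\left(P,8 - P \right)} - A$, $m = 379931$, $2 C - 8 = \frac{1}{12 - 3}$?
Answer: $\frac{\sqrt{13670062}}{6} \approx 616.22$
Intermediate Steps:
$D{\left(Y,W \right)} = 11 + 19 W$
$C = \frac{73}{18}$ ($C = 4 + \frac{1}{2 \left(12 - 3\right)} = 4 + \frac{1}{2 \cdot 9} = 4 + \frac{1}{2} \cdot \frac{1}{9} = 4 + \frac{1}{18} = \frac{73}{18} \approx 4.0556$)
$N{\left(S,o \right)} = \frac{73}{18}$
$n{\left(P,A \right)} = 163 - A - 19 P$ ($n{\left(P,A \right)} = \left(11 + 19 \left(8 - P\right)\right) - A = \left(11 - \left(-152 + 19 P\right)\right) - A = \left(163 - 19 P\right) - A = 163 - A - 19 P$)
$\sqrt{n{\left(N{\left(U{\left(4,1 \right)},7 \right)},293 \right)} + m} = \sqrt{\left(163 - 293 - \frac{1387}{18}\right) + 379931} = \sqrt{- \frac{3727}{18} + 379931} = \sqrt{\frac{6835031}{18}} = \frac{\sqrt{13670062}}{6}$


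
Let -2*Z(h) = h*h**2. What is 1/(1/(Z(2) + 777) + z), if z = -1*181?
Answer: -773/139912 ≈ -0.0055249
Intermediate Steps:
Z(h) = -h**3/2 (Z(h) = -h*h**2/2 = -h**3/2)
z = -181
1/(1/(Z(2) + 777) + z) = 1/(1/(-1/2*2**3 + 777) - 181) = 1/(1/(-1/2*8 + 777) - 181) = 1/(1/(-4 + 777) - 181) = 1/(1/773 - 181) = 1/(-139912/773) = -773/139912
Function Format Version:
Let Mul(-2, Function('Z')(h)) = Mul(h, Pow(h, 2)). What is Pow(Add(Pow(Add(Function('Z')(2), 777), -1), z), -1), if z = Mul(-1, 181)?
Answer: Rational(-773, 139912) ≈ -0.0055249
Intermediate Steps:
Function('Z')(h) = Mul(Rational(-1, 2), Pow(h, 3)) (Function('Z')(h) = Mul(Rational(-1, 2), Mul(h, Pow(h, 2))) = Mul(Rational(-1, 2), Pow(h, 3)))
z = -181
Pow(Add(Pow(Add(Function('Z')(2), 777), -1), z), -1) = Pow(Add(Pow(Add(Mul(Rational(-1, 2), Pow(2, 3)), 777), -1), -181), -1) = Pow(Add(Pow(Add(Mul(Rational(-1, 2), 8), 777), -1), -181), -1) = Pow(Add(Pow(Add(-4, 777), -1), -181), -1) = Pow(Add(Pow(773, -1), -181), -1) = Pow(Add(Rational(1, 773), -181), -1) = Pow(Rational(-139912, 773), -1) = Rational(-773, 139912)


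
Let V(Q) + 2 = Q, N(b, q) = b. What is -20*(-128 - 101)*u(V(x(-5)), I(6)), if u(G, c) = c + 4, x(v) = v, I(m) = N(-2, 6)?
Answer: 9160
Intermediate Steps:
I(m) = -2
V(Q) = -2 + Q
u(G, c) = 4 + c
-20*(-128 - 101)*u(V(x(-5)), I(6)) = -20*(-128 - 101)*(4 - 2) = -(-4580)*2 = -20*(-458) = 9160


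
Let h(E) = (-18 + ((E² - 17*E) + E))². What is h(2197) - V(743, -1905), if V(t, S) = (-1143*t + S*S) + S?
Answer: 22959801528450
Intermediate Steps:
V(t, S) = S + S² - 1143*t (V(t, S) = (-1143*t + S²) + S = (S² - 1143*t) + S = S + S² - 1143*t)
h(E) = (-18 + E² - 16*E)² (h(E) = (-18 + (E² - 16*E))² = (-18 + E² - 16*E)²)
h(2197) - V(743, -1905) = (18 - 1*2197² + 16*2197)² - (-1905 + (-1905)² - 1143*743) = (18 - 1*4826809 + 35152)² - (-1905 + 3629025 - 849249) = (18 - 4826809 + 35152)² - 1*2777871 = (-4791639)² - 2777871 = 22959804306321 - 2777871 = 22959801528450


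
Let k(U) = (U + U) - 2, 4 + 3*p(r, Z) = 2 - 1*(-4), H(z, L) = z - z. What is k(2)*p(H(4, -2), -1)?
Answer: 4/3 ≈ 1.3333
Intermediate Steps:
H(z, L) = 0
p(r, Z) = ⅔ (p(r, Z) = -4/3 + (2 - 1*(-4))/3 = -4/3 + (2 + 4)/3 = -4/3 + (⅓)*6 = -4/3 + 2 = ⅔)
k(U) = -2 + 2*U (k(U) = 2*U - 2 = -2 + 2*U)
k(2)*p(H(4, -2), -1) = (-2 + 2*2)*(⅔) = (-2 + 4)*(⅔) = 2*(⅔) = 4/3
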